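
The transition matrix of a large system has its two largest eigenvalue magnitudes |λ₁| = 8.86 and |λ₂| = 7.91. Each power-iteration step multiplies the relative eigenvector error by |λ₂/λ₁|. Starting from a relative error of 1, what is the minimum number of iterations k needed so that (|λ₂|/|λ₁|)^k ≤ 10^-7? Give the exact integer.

143

|λ₂/λ₁| = 7.91/8.86 = 0.89278
Need k ≥ ln(10^-7) / ln(0.89278) = -16.1181 / -0.1134 ≈ 142.111
Smallest integer k satisfying the bound: 143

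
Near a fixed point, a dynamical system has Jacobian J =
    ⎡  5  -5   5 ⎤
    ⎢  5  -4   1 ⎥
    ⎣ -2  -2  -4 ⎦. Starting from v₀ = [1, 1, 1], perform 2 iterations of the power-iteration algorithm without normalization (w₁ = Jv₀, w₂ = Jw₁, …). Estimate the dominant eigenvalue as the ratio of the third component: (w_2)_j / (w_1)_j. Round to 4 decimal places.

w1 = Jv₀ = (5·1 + (-5)·1 + 5·1; 5·1 + (-4)·1 + 1·1; (-2)·1 + (-2)·1 + (-4)·1) = (5, 2, -8)
w2 = Jw1 = (5·5 + (-5)·2 + 5·(-8); 5·5 + (-4)·2 + 1·(-8); (-2)·5 + (-2)·2 + (-4)·(-8)) = (-25, 9, 18)
Ratio at component: 18 / -8 = -2.2500

-2.2500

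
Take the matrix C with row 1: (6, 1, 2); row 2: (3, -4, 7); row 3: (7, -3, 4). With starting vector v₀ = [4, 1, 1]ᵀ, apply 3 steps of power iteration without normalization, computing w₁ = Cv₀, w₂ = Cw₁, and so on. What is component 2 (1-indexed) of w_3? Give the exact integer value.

w1 = Cv₀ = (27, 15, 29)
w2 = Cw1 = (235, 224, 260)
w3 = Cw2 = (2154, 1629, 2013)
The requested component of w3 is 1629.

1629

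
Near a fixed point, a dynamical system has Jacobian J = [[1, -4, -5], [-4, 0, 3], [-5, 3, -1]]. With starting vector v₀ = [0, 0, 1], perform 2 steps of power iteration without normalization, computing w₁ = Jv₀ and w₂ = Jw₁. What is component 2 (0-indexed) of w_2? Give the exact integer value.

w1 = Jv₀ = (-5, 3, -1)
w2 = Jw1 = (-12, 17, 35)
The requested component of w2 is 35.

35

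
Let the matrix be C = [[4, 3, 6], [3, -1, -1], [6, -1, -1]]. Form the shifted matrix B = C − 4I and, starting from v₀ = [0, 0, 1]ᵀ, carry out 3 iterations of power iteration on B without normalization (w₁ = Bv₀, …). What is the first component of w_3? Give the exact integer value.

B = C − 4I has rows (0, 3, 6); (3, -5, -1); (6, -1, -5)
w1 = Bv₀ = (6, -1, -5)
w2 = Bw1 = (-33, 28, 62)
w3 = Bw2 = (456, -301, -536)
Requested component of w3: 456

456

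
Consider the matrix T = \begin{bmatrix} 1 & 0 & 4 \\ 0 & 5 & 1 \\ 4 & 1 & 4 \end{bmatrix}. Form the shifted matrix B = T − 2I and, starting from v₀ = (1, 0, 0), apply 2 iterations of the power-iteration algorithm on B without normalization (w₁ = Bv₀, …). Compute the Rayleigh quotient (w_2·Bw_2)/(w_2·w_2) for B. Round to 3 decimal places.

1.143

B = T − 2I has rows (-1, 0, 4); (0, 3, 1); (4, 1, 2)
w1 = Bv₀ = ((-1)·1 + 0·0 + 4·0; 0·1 + 3·0 + 1·0; 4·1 + 1·0 + 2·0) = (-1, 0, 4)
w2 = Bw1 = ((-1)·(-1) + 0·0 + 4·4; 0·(-1) + 3·0 + 1·4; 4·(-1) + 1·0 + 2·4) = (17, 4, 4)
Bw2 = (-1, 16, 80)
w2·Bw2 = 367; w2·w2 = 321; μ ≈ 367/321 = 1.143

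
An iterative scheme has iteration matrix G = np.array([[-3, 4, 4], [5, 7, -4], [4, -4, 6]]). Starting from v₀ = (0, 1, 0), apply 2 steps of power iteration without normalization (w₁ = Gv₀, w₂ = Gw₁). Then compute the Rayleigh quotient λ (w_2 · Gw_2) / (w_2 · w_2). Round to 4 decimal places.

9.7208

w1 = Gv₀ = ((-3)·0 + 4·1 + 4·0; 5·0 + 7·1 + (-4)·0; 4·0 + (-4)·1 + 6·0) = (4, 7, -4)
w2 = Gw1 = ((-3)·4 + 4·7 + 4·(-4); 5·4 + 7·7 + (-4)·(-4); 4·4 + (-4)·7 + 6·(-4)) = (0, 85, -36)
Gw2 = (196, 739, -556)
w2·Gw2 = 0·196 + 85·739 + (-36)·(-556) = 82831; w2·w2 = 0·0 + 85·85 + (-36)·(-36) = 8521
λ ≈ 82831/8521 = 9.7208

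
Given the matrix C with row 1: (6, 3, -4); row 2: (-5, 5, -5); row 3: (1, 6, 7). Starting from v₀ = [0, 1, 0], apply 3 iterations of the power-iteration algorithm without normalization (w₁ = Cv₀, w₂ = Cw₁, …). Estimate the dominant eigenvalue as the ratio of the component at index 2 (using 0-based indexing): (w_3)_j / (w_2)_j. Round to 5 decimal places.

5.52000

w1 = Cv₀ = (6·0 + 3·1 + (-4)·0; (-5)·0 + 5·1 + (-5)·0; 1·0 + 6·1 + 7·0) = (3, 5, 6)
w2 = Cw1 = (6·3 + 3·5 + (-4)·6; (-5)·3 + 5·5 + (-5)·6; 1·3 + 6·5 + 7·6) = (9, -20, 75)
w3 = Cw2 = (-306, -520, 414)
Ratio at component: 414 / 75 = 5.52000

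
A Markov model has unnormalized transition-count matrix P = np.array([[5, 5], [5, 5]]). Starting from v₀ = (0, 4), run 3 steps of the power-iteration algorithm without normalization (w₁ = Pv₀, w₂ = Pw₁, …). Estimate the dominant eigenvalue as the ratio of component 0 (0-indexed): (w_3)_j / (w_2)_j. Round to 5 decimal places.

w1 = Pv₀ = (5·0 + 5·4; 5·0 + 5·4) = (20, 20)
w2 = Pw1 = (5·20 + 5·20; 5·20 + 5·20) = (200, 200)
w3 = Pw2 = (2000, 2000)
Ratio at component: 2000 / 200 = 10.00000

10.00000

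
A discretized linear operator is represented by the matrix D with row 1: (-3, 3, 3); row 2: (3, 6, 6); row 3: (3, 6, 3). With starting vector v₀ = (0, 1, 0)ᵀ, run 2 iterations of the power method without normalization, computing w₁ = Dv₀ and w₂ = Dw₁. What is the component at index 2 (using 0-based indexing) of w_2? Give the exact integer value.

63

w1 = Dv₀ = (3, 6, 6)
w2 = Dw1 = (27, 81, 63)
The requested component of w2 is 63.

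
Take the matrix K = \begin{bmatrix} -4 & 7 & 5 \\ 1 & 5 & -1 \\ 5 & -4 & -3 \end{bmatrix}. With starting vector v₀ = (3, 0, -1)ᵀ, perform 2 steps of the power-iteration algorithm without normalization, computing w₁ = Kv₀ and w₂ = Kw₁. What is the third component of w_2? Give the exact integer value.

-155

w1 = Kv₀ = ((-4)·3 + 7·0 + 5·(-1); 1·3 + 5·0 + (-1)·(-1); 5·3 + (-4)·0 + (-3)·(-1)) = (-17, 4, 18)
w2 = Kw1 = ((-4)·(-17) + 7·4 + 5·18; 1·(-17) + 5·4 + (-1)·18; 5·(-17) + (-4)·4 + (-3)·18) = (186, -15, -155)
The requested component of w2 is -155.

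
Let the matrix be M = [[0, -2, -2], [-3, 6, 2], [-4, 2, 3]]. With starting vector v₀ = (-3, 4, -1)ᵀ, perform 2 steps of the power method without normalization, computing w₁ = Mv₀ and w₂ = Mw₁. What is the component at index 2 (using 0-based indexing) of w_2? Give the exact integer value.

137

w1 = Mv₀ = (0·(-3) + (-2)·4 + (-2)·(-1); (-3)·(-3) + 6·4 + 2·(-1); (-4)·(-3) + 2·4 + 3·(-1)) = (-6, 31, 17)
w2 = Mw1 = (0·(-6) + (-2)·31 + (-2)·17; (-3)·(-6) + 6·31 + 2·17; (-4)·(-6) + 2·31 + 3·17) = (-96, 238, 137)
The requested component of w2 is 137.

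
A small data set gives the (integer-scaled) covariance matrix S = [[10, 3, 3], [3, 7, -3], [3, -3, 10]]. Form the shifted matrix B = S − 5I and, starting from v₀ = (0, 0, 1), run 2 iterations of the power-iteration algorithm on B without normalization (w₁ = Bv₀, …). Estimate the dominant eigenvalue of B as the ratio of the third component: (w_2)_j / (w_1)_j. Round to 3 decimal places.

B = S − 5I has rows (5, 3, 3); (3, 2, -3); (3, -3, 5)
w1 = Bv₀ = (5·0 + 3·0 + 3·1; 3·0 + 2·0 + (-3)·1; 3·0 + (-3)·0 + 5·1) = (3, -3, 5)
w2 = Bw1 = (5·3 + 3·(-3) + 3·5; 3·3 + 2·(-3) + (-3)·5; 3·3 + (-3)·(-3) + 5·5) = (21, -12, 43)
Ratio: 43/5 = 8.600

μ ≈ 8.600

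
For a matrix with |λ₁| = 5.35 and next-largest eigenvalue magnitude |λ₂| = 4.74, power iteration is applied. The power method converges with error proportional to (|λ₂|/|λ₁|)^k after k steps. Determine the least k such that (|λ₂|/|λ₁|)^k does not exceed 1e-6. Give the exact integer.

|λ₂/λ₁| = 4.74/5.35 = 0.88598
Need k ≥ ln(1e-6) / ln(0.88598) = -13.8155 / -0.1211 ≈ 114.122
Smallest integer k satisfying the bound: 115

115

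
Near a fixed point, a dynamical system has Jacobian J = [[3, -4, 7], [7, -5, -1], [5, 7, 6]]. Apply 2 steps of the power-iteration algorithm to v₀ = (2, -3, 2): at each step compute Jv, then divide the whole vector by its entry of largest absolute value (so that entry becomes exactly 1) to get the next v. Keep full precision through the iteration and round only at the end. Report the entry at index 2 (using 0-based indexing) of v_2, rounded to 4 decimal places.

Jv0 = (32.00000, 27.00000, 1.00000); divide by 32.00000 → v1 = (1.00000, 0.84375, 0.03125)
Jv1 = (-0.15625, 2.75000, 11.09375); divide by 11.09375 → v2 = (-0.01408, 0.24789, 1.00000)
Requested entry of v2: 355/355 = 1.0000

1.0000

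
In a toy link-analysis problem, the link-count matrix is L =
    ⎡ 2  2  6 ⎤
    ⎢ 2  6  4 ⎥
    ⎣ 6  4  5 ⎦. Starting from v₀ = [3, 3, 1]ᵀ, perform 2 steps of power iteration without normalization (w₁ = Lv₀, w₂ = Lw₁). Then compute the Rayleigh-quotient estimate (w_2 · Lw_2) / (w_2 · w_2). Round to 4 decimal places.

12.6014

w1 = Lv₀ = (2·3 + 2·3 + 6·1; 2·3 + 6·3 + 4·1; 6·3 + 4·3 + 5·1) = (18, 28, 35)
w2 = Lw1 = (2·18 + 2·28 + 6·35; 2·18 + 6·28 + 4·35; 6·18 + 4·28 + 5·35) = (302, 344, 395)
Lw2 = (3662, 4248, 5163)
w2·Lw2 = 302·3662 + 344·4248 + 395·5163 = 4606621; w2·w2 = 302·302 + 344·344 + 395·395 = 365565
λ ≈ 4606621/365565 = 12.6014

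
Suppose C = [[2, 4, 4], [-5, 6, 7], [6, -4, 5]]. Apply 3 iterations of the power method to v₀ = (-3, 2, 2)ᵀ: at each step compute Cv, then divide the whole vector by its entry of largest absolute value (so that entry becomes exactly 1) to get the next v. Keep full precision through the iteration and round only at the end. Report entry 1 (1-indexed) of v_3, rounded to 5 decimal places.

0.11561

Cv0 = (10.000000, 41.000000, -16.000000); divide by 41.000000 → v1 = (0.243902, 1.000000, -0.390244)
Cv1 = (2.926829, 2.048780, -4.487805); divide by -4.487805 → v2 = (-0.652174, -0.456522, 1.000000)
Cv2 = (0.869565, 7.521739, 2.913043); divide by 7.521739 → v3 = (0.115607, 1.000000, 0.387283)
Requested entry of v3: -160/-1384 = 0.11561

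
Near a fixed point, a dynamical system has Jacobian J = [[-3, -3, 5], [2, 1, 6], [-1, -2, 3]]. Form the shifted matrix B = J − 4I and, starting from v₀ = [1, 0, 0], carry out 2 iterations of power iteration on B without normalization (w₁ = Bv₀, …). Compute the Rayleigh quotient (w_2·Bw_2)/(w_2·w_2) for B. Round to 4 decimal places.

B = J − 4I has rows (-7, -3, 5); (2, -3, 6); (-1, -2, -1)
w1 = Bv₀ = ((-7)·1 + (-3)·0 + 5·0; 2·1 + (-3)·0 + 6·0; (-1)·1 + (-2)·0 + (-1)·0) = (-7, 2, -1)
w2 = Bw1 = ((-7)·(-7) + (-3)·2 + 5·(-1); 2·(-7) + (-3)·2 + 6·(-1); (-1)·(-7) + (-2)·2 + (-1)·(-1)) = (38, -26, 4)
Bw2 = (-168, 178, 10)
w2·Bw2 = -10972; w2·w2 = 2136; μ ≈ -10972/2136 = -5.1367

-5.1367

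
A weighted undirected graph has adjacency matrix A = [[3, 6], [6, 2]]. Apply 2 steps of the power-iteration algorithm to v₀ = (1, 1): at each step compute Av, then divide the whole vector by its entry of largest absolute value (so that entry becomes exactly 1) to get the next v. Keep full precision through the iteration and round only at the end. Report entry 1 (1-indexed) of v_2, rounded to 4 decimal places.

1.0000

Av0 = (9.00000, 8.00000); divide by 9.00000 → v1 = (1.00000, 0.88889)
Av1 = (8.33333, 7.77778); divide by 8.33333 → v2 = (1.00000, 0.93333)
Requested entry of v2: 75/75 = 1.0000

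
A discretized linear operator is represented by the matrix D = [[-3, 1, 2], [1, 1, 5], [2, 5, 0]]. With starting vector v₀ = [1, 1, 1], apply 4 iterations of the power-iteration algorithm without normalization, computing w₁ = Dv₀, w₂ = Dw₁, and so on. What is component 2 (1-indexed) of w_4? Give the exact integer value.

1547

w1 = Dv₀ = ((-3)·1 + 1·1 + 2·1; 1·1 + 1·1 + 5·1; 2·1 + 5·1 + 0·1) = (0, 7, 7)
w2 = Dw1 = ((-3)·0 + 1·7 + 2·7; 1·0 + 1·7 + 5·7; 2·0 + 5·7 + 0·7) = (21, 42, 35)
w3 = Dw2 = (49, 238, 252)
w4 = Dw3 = (595, 1547, 1288)
The requested component of w4 is 1547.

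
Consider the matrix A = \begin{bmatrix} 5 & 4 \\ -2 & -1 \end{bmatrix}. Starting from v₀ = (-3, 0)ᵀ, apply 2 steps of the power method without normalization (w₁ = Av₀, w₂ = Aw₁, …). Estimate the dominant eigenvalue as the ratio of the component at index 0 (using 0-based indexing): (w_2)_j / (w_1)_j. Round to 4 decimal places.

λ ≈ 3.4000

w1 = Av₀ = (5·(-3) + 4·0; (-2)·(-3) + (-1)·0) = (-15, 6)
w2 = Aw1 = (5·(-15) + 4·6; (-2)·(-15) + (-1)·6) = (-51, 24)
Ratio at component: -51 / -15 = 3.4000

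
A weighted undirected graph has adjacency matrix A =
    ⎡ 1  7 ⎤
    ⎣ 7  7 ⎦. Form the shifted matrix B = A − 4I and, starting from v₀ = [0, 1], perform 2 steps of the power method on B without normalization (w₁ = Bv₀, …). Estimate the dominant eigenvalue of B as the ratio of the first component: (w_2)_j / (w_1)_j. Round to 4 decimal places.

B = A − 4I has rows (-3, 7); (7, 3)
w1 = Bv₀ = (7, 3)
w2 = Bw1 = (0, 58)
Ratio: 0/7 = 0.0000

0.0000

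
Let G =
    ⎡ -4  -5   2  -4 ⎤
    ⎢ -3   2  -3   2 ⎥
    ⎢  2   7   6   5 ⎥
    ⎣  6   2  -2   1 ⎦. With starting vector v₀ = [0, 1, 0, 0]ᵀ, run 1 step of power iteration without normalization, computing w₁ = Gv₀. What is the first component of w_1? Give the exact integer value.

w1 = Gv₀ = ((-4)·0 + (-5)·1 + 2·0 + (-4)·0; (-3)·0 + 2·1 + (-3)·0 + 2·0; 2·0 + 7·1 + 6·0 + 5·0; 6·0 + 2·1 + (-2)·0 + 1·0) = (-5, 2, 7, 2)
The requested component of w1 is -5.

-5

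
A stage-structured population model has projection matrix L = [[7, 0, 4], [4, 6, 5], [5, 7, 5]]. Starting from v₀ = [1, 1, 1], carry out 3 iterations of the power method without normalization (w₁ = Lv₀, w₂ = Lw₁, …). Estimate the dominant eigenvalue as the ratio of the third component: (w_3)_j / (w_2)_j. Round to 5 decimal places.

w1 = Lv₀ = (11, 15, 17)
w2 = Lw1 = (145, 219, 245)
w3 = Lw2 = (1995, 3119, 3483)
Ratio at component: 3483 / 245 = 14.21633

λ ≈ 14.21633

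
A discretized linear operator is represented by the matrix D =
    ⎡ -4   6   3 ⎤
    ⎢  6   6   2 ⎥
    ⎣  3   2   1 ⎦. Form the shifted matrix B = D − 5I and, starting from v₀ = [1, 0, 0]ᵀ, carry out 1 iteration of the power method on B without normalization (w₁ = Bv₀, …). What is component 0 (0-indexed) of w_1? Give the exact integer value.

B = D − 5I has rows (-9, 6, 3); (6, 1, 2); (3, 2, -4)
w1 = Bv₀ = (-9, 6, 3)
Requested component of w1: -9

-9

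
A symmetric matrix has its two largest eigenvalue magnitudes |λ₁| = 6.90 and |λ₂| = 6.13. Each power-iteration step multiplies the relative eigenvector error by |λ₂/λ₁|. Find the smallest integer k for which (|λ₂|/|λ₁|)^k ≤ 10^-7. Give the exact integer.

|λ₂/λ₁| = 6.13/6.90 = 0.88841
Need k ≥ ln(10^-7) / ln(0.88841) = -16.1181 / -0.1183 ≈ 136.217
Smallest integer k satisfying the bound: 137

137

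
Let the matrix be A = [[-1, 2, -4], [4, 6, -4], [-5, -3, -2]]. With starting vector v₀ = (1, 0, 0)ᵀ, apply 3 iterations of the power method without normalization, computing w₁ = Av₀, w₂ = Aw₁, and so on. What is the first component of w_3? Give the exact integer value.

39

w1 = Av₀ = ((-1)·1 + 2·0 + (-4)·0; 4·1 + 6·0 + (-4)·0; (-5)·1 + (-3)·0 + (-2)·0) = (-1, 4, -5)
w2 = Aw1 = ((-1)·(-1) + 2·4 + (-4)·(-5); 4·(-1) + 6·4 + (-4)·(-5); (-5)·(-1) + (-3)·4 + (-2)·(-5)) = (29, 40, 3)
w3 = Aw2 = (39, 344, -271)
The requested component of w3 is 39.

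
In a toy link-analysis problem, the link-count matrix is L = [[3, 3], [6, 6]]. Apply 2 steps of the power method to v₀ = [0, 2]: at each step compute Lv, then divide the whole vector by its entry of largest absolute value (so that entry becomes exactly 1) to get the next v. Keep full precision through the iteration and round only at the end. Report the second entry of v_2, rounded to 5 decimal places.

Lv0 = (6.000000, 12.000000); divide by 12.000000 → v1 = (0.500000, 1.000000)
Lv1 = (4.500000, 9.000000); divide by 9.000000 → v2 = (0.500000, 1.000000)
Requested entry of v2: 108/108 = 1.00000

1.00000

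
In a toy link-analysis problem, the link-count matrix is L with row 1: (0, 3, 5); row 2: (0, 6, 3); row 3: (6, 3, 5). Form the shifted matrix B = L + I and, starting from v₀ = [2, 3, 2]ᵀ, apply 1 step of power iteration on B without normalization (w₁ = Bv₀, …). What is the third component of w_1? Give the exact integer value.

33

B = L + I has rows (1, 3, 5); (0, 7, 3); (6, 3, 6)
w1 = Bv₀ = (1·2 + 3·3 + 5·2; 0·2 + 7·3 + 3·2; 6·2 + 3·3 + 6·2) = (21, 27, 33)
Requested component of w1: 33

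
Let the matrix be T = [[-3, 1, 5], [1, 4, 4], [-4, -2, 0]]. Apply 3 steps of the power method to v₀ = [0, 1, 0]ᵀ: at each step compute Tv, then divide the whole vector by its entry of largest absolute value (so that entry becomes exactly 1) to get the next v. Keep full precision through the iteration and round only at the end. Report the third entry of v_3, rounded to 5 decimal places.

-0.75000

Tv0 = (1.000000, 4.000000, -2.000000); divide by 4.000000 → v1 = (0.250000, 1.000000, -0.500000)
Tv1 = (-2.250000, 2.250000, -3.000000); divide by -3.000000 → v2 = (0.750000, -0.750000, 1.000000)
Tv2 = (2.000000, 1.750000, -1.500000); divide by 2.000000 → v3 = (1.000000, 0.875000, -0.750000)
Requested entry of v3: 18/-24 = -0.75000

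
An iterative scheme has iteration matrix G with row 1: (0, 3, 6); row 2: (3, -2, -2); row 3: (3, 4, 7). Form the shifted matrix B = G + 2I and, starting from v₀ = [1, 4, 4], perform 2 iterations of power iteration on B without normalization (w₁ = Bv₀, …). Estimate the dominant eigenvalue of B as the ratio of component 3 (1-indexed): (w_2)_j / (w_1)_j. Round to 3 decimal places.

B = G + 2I has rows (2, 3, 6); (3, 0, -2); (3, 4, 9)
w1 = Bv₀ = (2·1 + 3·4 + 6·4; 3·1 + 0·4 + (-2)·4; 3·1 + 4·4 + 9·4) = (38, -5, 55)
w2 = Bw1 = (2·38 + 3·(-5) + 6·55; 3·38 + 0·(-5) + (-2)·55; 3·38 + 4·(-5) + 9·55) = (391, 4, 589)
Ratio: 589/55 = 10.709

μ ≈ 10.709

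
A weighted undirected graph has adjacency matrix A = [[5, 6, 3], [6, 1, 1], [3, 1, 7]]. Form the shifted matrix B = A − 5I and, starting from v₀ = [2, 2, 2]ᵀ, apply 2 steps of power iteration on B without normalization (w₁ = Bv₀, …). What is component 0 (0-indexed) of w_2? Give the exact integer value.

B = A − 5I has rows (0, 6, 3); (6, -4, 1); (3, 1, 2)
w1 = Bv₀ = (18, 6, 12)
w2 = Bw1 = (72, 96, 84)
Requested component of w2: 72

72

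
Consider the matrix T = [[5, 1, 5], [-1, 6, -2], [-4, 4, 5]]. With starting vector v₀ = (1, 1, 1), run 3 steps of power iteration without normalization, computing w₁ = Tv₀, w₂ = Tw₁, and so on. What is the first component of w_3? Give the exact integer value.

w1 = Tv₀ = (5·1 + 1·1 + 5·1; (-1)·1 + 6·1 + (-2)·1; (-4)·1 + 4·1 + 5·1) = (11, 3, 5)
w2 = Tw1 = (5·11 + 1·3 + 5·5; (-1)·11 + 6·3 + (-2)·5; (-4)·11 + 4·3 + 5·5) = (83, -3, -7)
w3 = Tw2 = (377, -87, -379)
The requested component of w3 is 377.

377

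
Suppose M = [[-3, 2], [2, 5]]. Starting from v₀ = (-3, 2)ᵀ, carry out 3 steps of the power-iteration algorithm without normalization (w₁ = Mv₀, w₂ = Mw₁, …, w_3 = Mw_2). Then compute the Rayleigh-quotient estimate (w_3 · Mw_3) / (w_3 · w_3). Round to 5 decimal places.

2.60637

w1 = Mv₀ = ((-3)·(-3) + 2·2; 2·(-3) + 5·2) = (13, 4)
w2 = Mw1 = ((-3)·13 + 2·4; 2·13 + 5·4) = (-31, 46)
w3 = Mw2 = (185, 168)
Mw3 = (-219, 1210)
w3·Mw3 = 185·(-219) + 168·1210 = 162765; w3·w3 = 185·185 + 168·168 = 62449
λ ≈ 162765/62449 = 2.60637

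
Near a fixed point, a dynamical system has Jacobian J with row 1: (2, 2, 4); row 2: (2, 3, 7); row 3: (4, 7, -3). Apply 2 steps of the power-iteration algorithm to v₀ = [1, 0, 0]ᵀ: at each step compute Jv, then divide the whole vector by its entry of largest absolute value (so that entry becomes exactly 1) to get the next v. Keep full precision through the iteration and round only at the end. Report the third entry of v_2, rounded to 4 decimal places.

0.2632

Jv0 = (2.00000, 2.00000, 4.00000); divide by 4.00000 → v1 = (0.50000, 0.50000, 1.00000)
Jv1 = (6.00000, 9.50000, 2.50000); divide by 9.50000 → v2 = (0.63158, 1.00000, 0.26316)
Requested entry of v2: 10/38 = 0.2632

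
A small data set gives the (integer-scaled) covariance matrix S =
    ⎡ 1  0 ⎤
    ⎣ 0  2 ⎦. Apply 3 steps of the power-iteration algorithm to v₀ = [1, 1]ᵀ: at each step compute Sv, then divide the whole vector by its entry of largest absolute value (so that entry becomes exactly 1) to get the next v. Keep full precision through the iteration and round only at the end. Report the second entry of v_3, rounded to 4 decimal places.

Sv0 = (1.00000, 2.00000); divide by 2.00000 → v1 = (0.50000, 1.00000)
Sv1 = (0.50000, 2.00000); divide by 2.00000 → v2 = (0.25000, 1.00000)
Sv2 = (0.25000, 2.00000); divide by 2.00000 → v3 = (0.12500, 1.00000)
Requested entry of v3: 8/8 = 1.0000

1.0000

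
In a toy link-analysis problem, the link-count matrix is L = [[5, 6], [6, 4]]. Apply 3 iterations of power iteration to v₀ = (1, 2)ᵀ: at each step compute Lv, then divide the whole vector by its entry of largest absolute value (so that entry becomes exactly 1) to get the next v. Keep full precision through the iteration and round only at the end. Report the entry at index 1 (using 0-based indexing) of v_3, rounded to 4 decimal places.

0.9180

Lv0 = (17.00000, 14.00000); divide by 17.00000 → v1 = (1.00000, 0.82353)
Lv1 = (9.94118, 9.29412); divide by 9.94118 → v2 = (1.00000, 0.93491)
Lv2 = (10.60947, 9.73964); divide by 10.60947 → v3 = (1.00000, 0.91801)
Requested entry of v3: 1646/1793 = 0.9180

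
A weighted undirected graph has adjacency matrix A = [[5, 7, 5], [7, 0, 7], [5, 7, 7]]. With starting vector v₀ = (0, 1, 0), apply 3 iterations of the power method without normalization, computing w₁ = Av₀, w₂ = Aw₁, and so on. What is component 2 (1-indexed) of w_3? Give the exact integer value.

1078

w1 = Av₀ = (7, 0, 7)
w2 = Aw1 = (70, 98, 84)
w3 = Aw2 = (1456, 1078, 1624)
The requested component of w3 is 1078.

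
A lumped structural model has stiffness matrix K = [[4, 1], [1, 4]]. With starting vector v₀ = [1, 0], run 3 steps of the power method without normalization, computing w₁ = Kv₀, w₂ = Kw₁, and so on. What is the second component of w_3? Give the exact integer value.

w1 = Kv₀ = (4, 1)
w2 = Kw1 = (17, 8)
w3 = Kw2 = (76, 49)
The requested component of w3 is 49.

49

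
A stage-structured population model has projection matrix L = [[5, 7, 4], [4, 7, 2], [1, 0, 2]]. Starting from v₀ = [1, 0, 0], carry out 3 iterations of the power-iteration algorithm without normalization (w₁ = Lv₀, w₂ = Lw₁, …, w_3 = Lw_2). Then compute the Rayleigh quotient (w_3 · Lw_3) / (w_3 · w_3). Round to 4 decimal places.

w1 = Lv₀ = (5, 4, 1)
w2 = Lw1 = (57, 50, 7)
w3 = Lw2 = (663, 592, 71)
Lw3 = (7743, 6938, 805)
w3·Lw3 = 663·7743 + 592·6938 + 71·805 = 9298060; w3·w3 = 663·663 + 592·592 + 71·71 = 795074
λ ≈ 9298060/795074 = 11.6946

11.6946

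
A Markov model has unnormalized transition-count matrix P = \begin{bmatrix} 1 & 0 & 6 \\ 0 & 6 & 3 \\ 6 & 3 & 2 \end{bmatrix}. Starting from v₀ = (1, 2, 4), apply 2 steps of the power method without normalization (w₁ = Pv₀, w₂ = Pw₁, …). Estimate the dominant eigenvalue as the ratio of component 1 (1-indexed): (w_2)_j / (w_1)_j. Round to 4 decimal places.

w1 = Pv₀ = (1·1 + 0·2 + 6·4; 0·1 + 6·2 + 3·4; 6·1 + 3·2 + 2·4) = (25, 24, 20)
w2 = Pw1 = (1·25 + 0·24 + 6·20; 0·25 + 6·24 + 3·20; 6·25 + 3·24 + 2·20) = (145, 204, 262)
Ratio at component: 145 / 25 = 5.8000

5.8000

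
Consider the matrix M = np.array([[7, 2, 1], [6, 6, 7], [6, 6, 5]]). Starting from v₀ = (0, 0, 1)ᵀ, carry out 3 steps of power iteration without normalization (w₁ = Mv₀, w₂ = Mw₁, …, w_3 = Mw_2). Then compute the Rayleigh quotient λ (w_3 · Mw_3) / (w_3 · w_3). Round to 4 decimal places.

w1 = Mv₀ = (7·0 + 2·0 + 1·1; 6·0 + 6·0 + 7·1; 6·0 + 6·0 + 5·1) = (1, 7, 5)
w2 = Mw1 = (7·1 + 2·7 + 1·5; 6·1 + 6·7 + 7·5; 6·1 + 6·7 + 5·5) = (26, 83, 73)
w3 = Mw2 = (421, 1165, 1019)
Mw3 = (6296, 16649, 14611)
w3·Mw3 = 421·6296 + 1165·16649 + 1019·14611 = 36935310; w3·w3 = 421·421 + 1165·1165 + 1019·1019 = 2572827
λ ≈ 36935310/2572827 = 14.3559

λ ≈ 14.3559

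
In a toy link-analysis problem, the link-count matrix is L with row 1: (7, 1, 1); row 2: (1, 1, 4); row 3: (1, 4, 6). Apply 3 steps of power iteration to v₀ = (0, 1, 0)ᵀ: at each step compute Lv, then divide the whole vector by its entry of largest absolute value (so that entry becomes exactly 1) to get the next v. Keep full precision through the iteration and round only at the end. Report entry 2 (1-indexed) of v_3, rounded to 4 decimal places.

0.5659

Lv0 = (1.00000, 1.00000, 4.00000); divide by 4.00000 → v1 = (0.25000, 0.25000, 1.00000)
Lv1 = (3.00000, 4.50000, 7.25000); divide by 7.25000 → v2 = (0.41379, 0.62069, 1.00000)
Lv2 = (4.51724, 5.03448, 8.89655); divide by 8.89655 → v3 = (0.50775, 0.56589, 1.00000)
Requested entry of v3: 146/258 = 0.5659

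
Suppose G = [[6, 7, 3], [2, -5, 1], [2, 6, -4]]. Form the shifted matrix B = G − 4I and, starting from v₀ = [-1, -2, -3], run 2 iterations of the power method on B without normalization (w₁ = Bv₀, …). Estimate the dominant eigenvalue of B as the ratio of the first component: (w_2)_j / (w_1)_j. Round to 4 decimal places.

-2.8400

B = G − 4I has rows (2, 7, 3); (2, -9, 1); (2, 6, -8)
w1 = Bv₀ = (2·(-1) + 7·(-2) + 3·(-3); 2·(-1) + (-9)·(-2) + 1·(-3); 2·(-1) + 6·(-2) + (-8)·(-3)) = (-25, 13, 10)
w2 = Bw1 = (2·(-25) + 7·13 + 3·10; 2·(-25) + (-9)·13 + 1·10; 2·(-25) + 6·13 + (-8)·10) = (71, -157, -52)
Ratio: 71/-25 = -2.8400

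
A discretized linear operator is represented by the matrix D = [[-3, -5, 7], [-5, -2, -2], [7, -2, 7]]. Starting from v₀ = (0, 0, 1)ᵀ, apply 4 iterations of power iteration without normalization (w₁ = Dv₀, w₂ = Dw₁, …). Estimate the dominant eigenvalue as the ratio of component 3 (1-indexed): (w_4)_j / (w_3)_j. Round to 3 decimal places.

12.965

w1 = Dv₀ = ((-3)·0 + (-5)·0 + 7·1; (-5)·0 + (-2)·0 + (-2)·1; 7·0 + (-2)·0 + 7·1) = (7, -2, 7)
w2 = Dw1 = ((-3)·7 + (-5)·(-2) + 7·7; (-5)·7 + (-2)·(-2) + (-2)·7; 7·7 + (-2)·(-2) + 7·7) = (38, -45, 102)
w3 = Dw2 = (825, -304, 1070)
w4 = Dw3 = (6535, -5657, 13873)
Ratio at component: 13873 / 1070 = 12.965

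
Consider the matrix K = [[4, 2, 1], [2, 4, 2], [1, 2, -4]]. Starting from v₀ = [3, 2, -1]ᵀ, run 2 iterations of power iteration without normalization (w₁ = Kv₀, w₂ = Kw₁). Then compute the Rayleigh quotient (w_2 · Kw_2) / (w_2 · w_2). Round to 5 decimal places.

λ ≈ 5.82940

w1 = Kv₀ = (4·3 + 2·2 + 1·(-1); 2·3 + 4·2 + 2·(-1); 1·3 + 2·2 + (-4)·(-1)) = (15, 12, 11)
w2 = Kw1 = (4·15 + 2·12 + 1·11; 2·15 + 4·12 + 2·11; 1·15 + 2·12 + (-4)·11) = (95, 100, -5)
Kw2 = (575, 580, 315)
w2·Kw2 = 95·575 + 100·580 + (-5)·315 = 111050; w2·w2 = 95·95 + 100·100 + (-5)·(-5) = 19050
λ ≈ 111050/19050 = 5.82940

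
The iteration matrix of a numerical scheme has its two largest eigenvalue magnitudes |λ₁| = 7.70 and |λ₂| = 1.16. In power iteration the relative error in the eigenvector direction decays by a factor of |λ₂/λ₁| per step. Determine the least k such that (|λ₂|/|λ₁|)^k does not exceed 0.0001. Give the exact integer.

|λ₂/λ₁| = 1.16/7.70 = 0.15065
Need k ≥ ln(0.0001) / ln(0.15065) = -9.2103 / -1.8928 ≈ 4.866
Smallest integer k satisfying the bound: 5

5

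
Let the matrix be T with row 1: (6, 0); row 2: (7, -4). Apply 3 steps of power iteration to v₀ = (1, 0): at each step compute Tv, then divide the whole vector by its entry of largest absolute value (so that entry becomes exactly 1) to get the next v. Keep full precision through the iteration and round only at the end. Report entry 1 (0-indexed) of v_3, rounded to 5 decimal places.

Tv0 = (6.000000, 7.000000); divide by 7.000000 → v1 = (0.857143, 1.000000)
Tv1 = (5.142857, 2.000000); divide by 5.142857 → v2 = (1.000000, 0.388889)
Tv2 = (6.000000, 5.444444); divide by 6.000000 → v3 = (1.000000, 0.907407)
Requested entry of v3: 196/216 = 0.90741

0.90741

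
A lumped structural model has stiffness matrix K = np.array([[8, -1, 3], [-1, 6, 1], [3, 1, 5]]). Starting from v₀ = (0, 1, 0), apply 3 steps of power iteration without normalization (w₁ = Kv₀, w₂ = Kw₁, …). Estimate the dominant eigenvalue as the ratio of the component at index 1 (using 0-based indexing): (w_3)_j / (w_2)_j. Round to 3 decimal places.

w1 = Kv₀ = (8·0 + (-1)·1 + 3·0; (-1)·0 + 6·1 + 1·0; 3·0 + 1·1 + 5·0) = (-1, 6, 1)
w2 = Kw1 = (8·(-1) + (-1)·6 + 3·1; (-1)·(-1) + 6·6 + 1·1; 3·(-1) + 1·6 + 5·1) = (-11, 38, 8)
w3 = Kw2 = (-102, 247, 45)
Ratio at component: 247 / 38 = 6.500

λ ≈ 6.500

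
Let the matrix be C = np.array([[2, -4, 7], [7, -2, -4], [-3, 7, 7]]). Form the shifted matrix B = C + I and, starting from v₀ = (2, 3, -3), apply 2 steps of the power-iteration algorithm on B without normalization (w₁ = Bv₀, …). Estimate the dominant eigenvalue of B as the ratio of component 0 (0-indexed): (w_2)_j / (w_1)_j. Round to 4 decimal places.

B = C + I has rows (3, -4, 7); (7, -1, -4); (-3, 7, 8)
w1 = Bv₀ = (-27, 23, -9)
w2 = Bw1 = (-236, -176, 170)
Ratio: -236/-27 = 8.7407

μ ≈ 8.7407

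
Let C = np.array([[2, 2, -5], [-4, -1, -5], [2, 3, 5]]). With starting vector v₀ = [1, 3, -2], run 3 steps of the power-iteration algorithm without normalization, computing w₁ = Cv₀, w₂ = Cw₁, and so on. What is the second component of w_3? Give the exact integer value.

w1 = Cv₀ = (18, 3, 1)
w2 = Cw1 = (37, -80, 50)
w3 = Cw2 = (-336, -318, 84)
The requested component of w3 is -318.

-318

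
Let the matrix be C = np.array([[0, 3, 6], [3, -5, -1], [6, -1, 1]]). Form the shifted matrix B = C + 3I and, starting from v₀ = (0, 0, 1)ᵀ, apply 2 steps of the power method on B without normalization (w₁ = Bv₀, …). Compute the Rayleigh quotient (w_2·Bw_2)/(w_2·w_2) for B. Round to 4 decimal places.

B = C + 3I has rows (3, 3, 6); (3, -2, -1); (6, -1, 4)
w1 = Bv₀ = (6, -1, 4)
w2 = Bw1 = (39, 16, 53)
Bw2 = (483, 32, 430)
w2·Bw2 = 42139; w2·w2 = 4586; μ ≈ 42139/4586 = 9.1886

9.1886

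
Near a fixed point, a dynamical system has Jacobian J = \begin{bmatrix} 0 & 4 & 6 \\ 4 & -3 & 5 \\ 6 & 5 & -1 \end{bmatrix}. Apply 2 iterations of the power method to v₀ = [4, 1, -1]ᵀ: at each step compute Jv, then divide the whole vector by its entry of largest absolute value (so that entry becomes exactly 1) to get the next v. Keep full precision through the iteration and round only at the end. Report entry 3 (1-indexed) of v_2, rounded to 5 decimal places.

Jv0 = (-2.000000, 8.000000, 30.000000); divide by 30.000000 → v1 = (-0.066667, 0.266667, 1.000000)
Jv1 = (7.066667, 3.933333, -0.066667); divide by 7.066667 → v2 = (1.000000, 0.556604, -0.009434)
Requested entry of v2: -2/212 = -0.00943

-0.00943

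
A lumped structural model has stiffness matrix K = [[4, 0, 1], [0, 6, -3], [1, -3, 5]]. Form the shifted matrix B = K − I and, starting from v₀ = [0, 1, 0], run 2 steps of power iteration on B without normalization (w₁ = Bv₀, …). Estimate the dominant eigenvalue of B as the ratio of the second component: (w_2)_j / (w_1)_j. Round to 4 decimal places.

B = K − I has rows (3, 0, 1); (0, 5, -3); (1, -3, 4)
w1 = Bv₀ = (3·0 + 0·1 + 1·0; 0·0 + 5·1 + (-3)·0; 1·0 + (-3)·1 + 4·0) = (0, 5, -3)
w2 = Bw1 = (3·0 + 0·5 + 1·(-3); 0·0 + 5·5 + (-3)·(-3); 1·0 + (-3)·5 + 4·(-3)) = (-3, 34, -27)
Ratio: 34/5 = 6.8000

μ ≈ 6.8000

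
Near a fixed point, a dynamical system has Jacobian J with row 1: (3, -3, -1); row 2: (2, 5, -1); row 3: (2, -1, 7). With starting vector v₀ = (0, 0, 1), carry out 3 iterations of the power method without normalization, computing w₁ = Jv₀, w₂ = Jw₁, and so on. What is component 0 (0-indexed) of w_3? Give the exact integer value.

-27

w1 = Jv₀ = (3·0 + (-3)·0 + (-1)·1; 2·0 + 5·0 + (-1)·1; 2·0 + (-1)·0 + 7·1) = (-1, -1, 7)
w2 = Jw1 = (3·(-1) + (-3)·(-1) + (-1)·7; 2·(-1) + 5·(-1) + (-1)·7; 2·(-1) + (-1)·(-1) + 7·7) = (-7, -14, 48)
w3 = Jw2 = (-27, -132, 336)
The requested component of w3 is -27.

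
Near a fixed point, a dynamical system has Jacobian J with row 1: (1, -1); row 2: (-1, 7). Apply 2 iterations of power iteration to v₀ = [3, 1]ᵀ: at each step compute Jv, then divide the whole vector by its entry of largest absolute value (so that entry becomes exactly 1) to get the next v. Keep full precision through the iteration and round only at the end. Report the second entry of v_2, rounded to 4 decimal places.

1.0000

Jv0 = (2.00000, 4.00000); divide by 4.00000 → v1 = (0.50000, 1.00000)
Jv1 = (-0.50000, 6.50000); divide by 6.50000 → v2 = (-0.07692, 1.00000)
Requested entry of v2: 26/26 = 1.0000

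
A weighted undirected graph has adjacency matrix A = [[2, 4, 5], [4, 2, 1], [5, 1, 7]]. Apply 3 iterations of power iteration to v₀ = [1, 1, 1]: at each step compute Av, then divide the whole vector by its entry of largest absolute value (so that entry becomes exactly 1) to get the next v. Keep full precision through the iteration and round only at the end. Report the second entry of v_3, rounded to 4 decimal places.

0.4397

Av0 = (11.00000, 7.00000, 13.00000); divide by 13.00000 → v1 = (0.84615, 0.53846, 1.00000)
Av1 = (8.84615, 5.46154, 11.76923); divide by 11.76923 → v2 = (0.75163, 0.46405, 1.00000)
Av2 = (8.35948, 4.93464, 11.22222); divide by 11.22222 → v3 = (0.74490, 0.43972, 1.00000)
Requested entry of v3: 755/1717 = 0.4397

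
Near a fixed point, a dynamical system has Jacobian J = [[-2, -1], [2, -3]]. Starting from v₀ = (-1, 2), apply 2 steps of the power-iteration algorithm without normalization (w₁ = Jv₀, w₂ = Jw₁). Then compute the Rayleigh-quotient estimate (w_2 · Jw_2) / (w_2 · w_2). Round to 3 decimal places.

w1 = Jv₀ = (0, -8)
w2 = Jw1 = (8, 24)
Jw2 = (-40, -56)
w2·Jw2 = 8·(-40) + 24·(-56) = -1664; w2·w2 = 8·8 + 24·24 = 640
λ ≈ -1664/640 = -2.600

-2.600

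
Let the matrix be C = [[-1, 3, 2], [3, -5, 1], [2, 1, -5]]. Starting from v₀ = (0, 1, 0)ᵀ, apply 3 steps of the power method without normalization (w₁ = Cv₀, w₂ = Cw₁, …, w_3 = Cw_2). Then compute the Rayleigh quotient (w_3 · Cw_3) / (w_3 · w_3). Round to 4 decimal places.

λ ≈ -6.5869

w1 = Cv₀ = ((-1)·0 + 3·1 + 2·0; 3·0 + (-5)·1 + 1·0; 2·0 + 1·1 + (-5)·0) = (3, -5, 1)
w2 = Cw1 = ((-1)·3 + 3·(-5) + 2·1; 3·3 + (-5)·(-5) + 1·1; 2·3 + 1·(-5) + (-5)·1) = (-16, 35, -4)
w3 = Cw2 = (113, -227, 23)
Cw3 = (-748, 1497, -116)
w3·Cw3 = 113·(-748) + (-227)·1497 + 23·(-116) = -427011; w3·w3 = 113·113 + (-227)·(-227) + 23·23 = 64827
λ ≈ -427011/64827 = -6.5869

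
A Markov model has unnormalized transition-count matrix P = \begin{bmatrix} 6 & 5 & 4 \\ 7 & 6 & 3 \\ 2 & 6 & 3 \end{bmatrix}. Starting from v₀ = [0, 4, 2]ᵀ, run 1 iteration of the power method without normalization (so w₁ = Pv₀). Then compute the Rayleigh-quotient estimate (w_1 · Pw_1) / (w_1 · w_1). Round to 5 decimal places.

w1 = Pv₀ = (6·0 + 5·4 + 4·2; 7·0 + 6·4 + 3·2; 2·0 + 6·4 + 3·2) = (28, 30, 30)
Pw1 = (438, 466, 326)
w1·Pw1 = 28·438 + 30·466 + 30·326 = 36024; w1·w1 = 28·28 + 30·30 + 30·30 = 2584
λ ≈ 36024/2584 = 13.94118

λ ≈ 13.94118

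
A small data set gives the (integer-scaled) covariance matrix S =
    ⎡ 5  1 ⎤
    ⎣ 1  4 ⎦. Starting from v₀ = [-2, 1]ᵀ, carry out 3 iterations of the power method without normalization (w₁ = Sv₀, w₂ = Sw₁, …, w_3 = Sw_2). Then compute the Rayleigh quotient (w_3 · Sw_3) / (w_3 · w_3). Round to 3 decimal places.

5.370

w1 = Sv₀ = (-9, 2)
w2 = Sw1 = (-43, -1)
w3 = Sw2 = (-216, -47)
Sw3 = (-1127, -404)
w3·Sw3 = (-216)·(-1127) + (-47)·(-404) = 262420; w3·w3 = (-216)·(-216) + (-47)·(-47) = 48865
λ ≈ 262420/48865 = 5.370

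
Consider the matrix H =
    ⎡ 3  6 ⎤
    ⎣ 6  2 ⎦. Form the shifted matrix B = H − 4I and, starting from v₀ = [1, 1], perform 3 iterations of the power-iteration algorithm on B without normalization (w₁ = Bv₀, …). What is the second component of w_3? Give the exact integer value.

B = H − 4I has rows (-1, 6); (6, -2)
w1 = Bv₀ = ((-1)·1 + 6·1; 6·1 + (-2)·1) = (5, 4)
w2 = Bw1 = ((-1)·5 + 6·4; 6·5 + (-2)·4) = (19, 22)
w3 = Bw2 = (113, 70)
Requested component of w3: 70

70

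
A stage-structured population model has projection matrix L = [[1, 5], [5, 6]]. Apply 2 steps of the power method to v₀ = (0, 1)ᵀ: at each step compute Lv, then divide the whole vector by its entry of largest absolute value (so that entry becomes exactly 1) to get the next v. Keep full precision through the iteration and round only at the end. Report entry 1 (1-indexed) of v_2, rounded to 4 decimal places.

0.5738

Lv0 = (5.00000, 6.00000); divide by 6.00000 → v1 = (0.83333, 1.00000)
Lv1 = (5.83333, 10.16667); divide by 10.16667 → v2 = (0.57377, 1.00000)
Requested entry of v2: 35/61 = 0.5738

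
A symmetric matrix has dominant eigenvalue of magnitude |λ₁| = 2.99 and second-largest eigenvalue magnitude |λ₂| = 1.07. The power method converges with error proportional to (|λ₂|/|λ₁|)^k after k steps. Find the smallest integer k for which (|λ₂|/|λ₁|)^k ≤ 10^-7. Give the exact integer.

|λ₂/λ₁| = 1.07/2.99 = 0.35786
Need k ≥ ln(10^-7) / ln(0.35786) = -16.1181 / -1.0276 ≈ 15.685
Smallest integer k satisfying the bound: 16

16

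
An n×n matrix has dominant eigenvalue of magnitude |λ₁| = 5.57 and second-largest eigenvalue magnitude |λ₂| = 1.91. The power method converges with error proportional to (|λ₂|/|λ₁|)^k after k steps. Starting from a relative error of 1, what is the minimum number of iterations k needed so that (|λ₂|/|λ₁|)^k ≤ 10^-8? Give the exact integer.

|λ₂/λ₁| = 1.91/5.57 = 0.34291
Need k ≥ ln(10^-8) / ln(0.34291) = -18.4207 / -1.0703 ≈ 17.211
Smallest integer k satisfying the bound: 18

18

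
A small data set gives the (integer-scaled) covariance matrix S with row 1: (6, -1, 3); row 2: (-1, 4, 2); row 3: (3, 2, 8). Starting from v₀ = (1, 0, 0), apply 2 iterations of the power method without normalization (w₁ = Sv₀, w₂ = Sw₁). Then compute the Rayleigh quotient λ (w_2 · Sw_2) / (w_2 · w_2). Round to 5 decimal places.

w1 = Sv₀ = (6·1 + (-1)·0 + 3·0; (-1)·1 + 4·0 + 2·0; 3·1 + 2·0 + 8·0) = (6, -1, 3)
w2 = Sw1 = (6·6 + (-1)·(-1) + 3·3; (-1)·6 + 4·(-1) + 2·3; 3·6 + 2·(-1) + 8·3) = (46, -4, 40)
Sw2 = (400, 18, 450)
w2·Sw2 = 46·400 + (-4)·18 + 40·450 = 36328; w2·w2 = 46·46 + (-4)·(-4) + 40·40 = 3732
λ ≈ 36328/3732 = 9.73419

9.73419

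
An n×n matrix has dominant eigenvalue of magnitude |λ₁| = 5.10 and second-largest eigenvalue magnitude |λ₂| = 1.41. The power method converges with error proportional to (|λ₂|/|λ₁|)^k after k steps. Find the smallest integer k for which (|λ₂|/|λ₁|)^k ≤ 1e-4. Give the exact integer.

|λ₂/λ₁| = 1.41/5.10 = 0.27647
Need k ≥ ln(1e-4) / ln(0.27647) = -9.2103 / -1.2857 ≈ 7.164
Smallest integer k satisfying the bound: 8

8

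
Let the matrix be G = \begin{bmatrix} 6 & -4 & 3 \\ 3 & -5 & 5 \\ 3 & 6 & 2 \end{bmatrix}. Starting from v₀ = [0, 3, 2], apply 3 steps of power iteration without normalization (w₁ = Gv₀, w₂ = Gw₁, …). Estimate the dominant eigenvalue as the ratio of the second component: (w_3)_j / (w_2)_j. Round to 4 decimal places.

-3.8889

w1 = Gv₀ = (-6, -5, 22)
w2 = Gw1 = (50, 117, -4)
w3 = Gw2 = (-180, -455, 844)
Ratio at component: -455 / 117 = -3.8889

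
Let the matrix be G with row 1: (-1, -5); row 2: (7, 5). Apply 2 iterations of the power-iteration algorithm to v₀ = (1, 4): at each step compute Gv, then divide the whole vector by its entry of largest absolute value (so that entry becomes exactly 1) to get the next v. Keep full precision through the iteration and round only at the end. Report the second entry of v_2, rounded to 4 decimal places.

0.1053

Gv0 = (-21.00000, 27.00000); divide by 27.00000 → v1 = (-0.77778, 1.00000)
Gv1 = (-4.22222, -0.44444); divide by -4.22222 → v2 = (1.00000, 0.10526)
Requested entry of v2: -12/-114 = 0.1053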